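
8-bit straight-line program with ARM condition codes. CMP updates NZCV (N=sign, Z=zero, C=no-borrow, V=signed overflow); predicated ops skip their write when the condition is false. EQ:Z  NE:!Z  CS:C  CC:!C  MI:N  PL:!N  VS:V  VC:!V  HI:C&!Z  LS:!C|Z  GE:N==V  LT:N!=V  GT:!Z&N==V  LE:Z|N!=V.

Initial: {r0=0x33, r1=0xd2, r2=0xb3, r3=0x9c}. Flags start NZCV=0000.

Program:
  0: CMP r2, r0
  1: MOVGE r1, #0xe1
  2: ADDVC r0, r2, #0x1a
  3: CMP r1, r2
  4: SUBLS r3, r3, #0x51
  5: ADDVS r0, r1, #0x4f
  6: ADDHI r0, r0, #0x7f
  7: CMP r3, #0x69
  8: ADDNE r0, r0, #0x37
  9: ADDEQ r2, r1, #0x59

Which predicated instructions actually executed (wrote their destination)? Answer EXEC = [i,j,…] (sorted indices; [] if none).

EXEC = [2,6,8]

[0] flags=1010 → (cmp)
[1] flags=1010 GE?F → skip
[2] flags=1010 VC?T → r0=0xcd
[3] flags=0010 → (cmp)
[4] flags=0010 LS?F → skip
[5] flags=0010 VS?F → skip
[6] flags=0010 HI?T → r0=0x4c
[7] flags=0011 → (cmp)
[8] flags=0011 NE?T → r0=0x83
[9] flags=0011 EQ?F → skip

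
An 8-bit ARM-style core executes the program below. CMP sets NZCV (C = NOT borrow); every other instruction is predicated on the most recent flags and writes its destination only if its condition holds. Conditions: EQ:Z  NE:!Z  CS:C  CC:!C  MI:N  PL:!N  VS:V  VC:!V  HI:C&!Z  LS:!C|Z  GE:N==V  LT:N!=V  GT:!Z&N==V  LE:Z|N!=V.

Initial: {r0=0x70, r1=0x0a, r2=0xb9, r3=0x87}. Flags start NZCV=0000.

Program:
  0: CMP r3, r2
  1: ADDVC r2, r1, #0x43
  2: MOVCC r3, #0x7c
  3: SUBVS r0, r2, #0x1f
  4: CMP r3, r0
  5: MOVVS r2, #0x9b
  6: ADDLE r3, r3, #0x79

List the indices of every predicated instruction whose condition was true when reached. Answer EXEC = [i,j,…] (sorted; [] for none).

[0] flags=1000 → (cmp)
[1] flags=1000 VC?T → r2=0x4d
[2] flags=1000 CC?T → r3=0x7c
[3] flags=1000 VS?F → skip
[4] flags=0010 → (cmp)
[5] flags=0010 VS?F → skip
[6] flags=0010 LE?F → skip

EXEC = [1,2]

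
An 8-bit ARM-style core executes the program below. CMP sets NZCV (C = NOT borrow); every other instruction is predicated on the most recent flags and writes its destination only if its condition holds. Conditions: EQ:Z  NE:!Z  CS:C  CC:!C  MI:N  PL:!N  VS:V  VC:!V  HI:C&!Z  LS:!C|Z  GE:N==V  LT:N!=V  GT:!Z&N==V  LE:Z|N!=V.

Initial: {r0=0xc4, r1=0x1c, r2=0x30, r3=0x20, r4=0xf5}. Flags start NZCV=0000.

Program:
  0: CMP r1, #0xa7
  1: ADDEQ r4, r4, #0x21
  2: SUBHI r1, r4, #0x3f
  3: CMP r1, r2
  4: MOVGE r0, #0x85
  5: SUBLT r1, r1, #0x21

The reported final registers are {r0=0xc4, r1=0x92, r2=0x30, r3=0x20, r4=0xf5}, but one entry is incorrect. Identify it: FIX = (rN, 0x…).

0: ✓ CMP  NZCV=0000
1: · ADDEQ
2: · SUBHI
3: ✓ CMP  NZCV=1000
4: · MOVGE
5: ✓ SUBLT  r1←0xfb

FIX = (r1, 0xfb)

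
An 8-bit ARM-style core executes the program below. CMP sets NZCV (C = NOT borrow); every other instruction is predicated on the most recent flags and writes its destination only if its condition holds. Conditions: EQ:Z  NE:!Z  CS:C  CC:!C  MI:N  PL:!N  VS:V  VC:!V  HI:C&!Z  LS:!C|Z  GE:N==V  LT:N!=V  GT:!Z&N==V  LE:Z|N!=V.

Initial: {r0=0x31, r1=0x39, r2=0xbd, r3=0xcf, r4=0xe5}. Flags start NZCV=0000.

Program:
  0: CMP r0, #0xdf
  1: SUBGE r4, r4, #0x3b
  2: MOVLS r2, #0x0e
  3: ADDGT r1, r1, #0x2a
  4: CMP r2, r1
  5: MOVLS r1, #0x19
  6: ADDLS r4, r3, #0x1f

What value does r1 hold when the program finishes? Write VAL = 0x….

VAL = 0x19

[0] flags=0000 → (cmp)
[1] flags=0000 GE?T → r4=0xaa
[2] flags=0000 LS?T → r2=0x0e
[3] flags=0000 GT?T → r1=0x63
[4] flags=1000 → (cmp)
[5] flags=1000 LS?T → r1=0x19
[6] flags=1000 LS?T → r4=0xee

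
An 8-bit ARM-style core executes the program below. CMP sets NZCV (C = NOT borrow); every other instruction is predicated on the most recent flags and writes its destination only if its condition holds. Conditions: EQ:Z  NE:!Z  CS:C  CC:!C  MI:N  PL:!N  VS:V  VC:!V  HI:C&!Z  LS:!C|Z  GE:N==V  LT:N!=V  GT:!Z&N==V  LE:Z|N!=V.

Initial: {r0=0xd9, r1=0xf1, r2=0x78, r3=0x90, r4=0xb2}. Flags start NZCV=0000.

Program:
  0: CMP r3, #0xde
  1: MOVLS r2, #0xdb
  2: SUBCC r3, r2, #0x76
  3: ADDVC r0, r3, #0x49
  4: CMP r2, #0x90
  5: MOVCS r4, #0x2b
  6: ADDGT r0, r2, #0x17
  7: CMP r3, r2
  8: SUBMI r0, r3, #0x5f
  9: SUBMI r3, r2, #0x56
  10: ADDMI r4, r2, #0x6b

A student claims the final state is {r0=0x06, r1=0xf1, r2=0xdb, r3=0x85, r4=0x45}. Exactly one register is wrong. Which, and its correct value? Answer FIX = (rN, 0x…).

[0] flags=1000 → (cmp)
[1] flags=1000 LS?T → r2=0xdb
[2] flags=1000 CC?T → r3=0x65
[3] flags=1000 VC?T → r0=0xae
[4] flags=0010 → (cmp)
[5] flags=0010 CS?T → r4=0x2b
[6] flags=0010 GT?T → r0=0xf2
[7] flags=1001 → (cmp)
[8] flags=1001 MI?T → r0=0x06
[9] flags=1001 MI?T → r3=0x85
[10] flags=1001 MI?T → r4=0x46

FIX = (r4, 0x46)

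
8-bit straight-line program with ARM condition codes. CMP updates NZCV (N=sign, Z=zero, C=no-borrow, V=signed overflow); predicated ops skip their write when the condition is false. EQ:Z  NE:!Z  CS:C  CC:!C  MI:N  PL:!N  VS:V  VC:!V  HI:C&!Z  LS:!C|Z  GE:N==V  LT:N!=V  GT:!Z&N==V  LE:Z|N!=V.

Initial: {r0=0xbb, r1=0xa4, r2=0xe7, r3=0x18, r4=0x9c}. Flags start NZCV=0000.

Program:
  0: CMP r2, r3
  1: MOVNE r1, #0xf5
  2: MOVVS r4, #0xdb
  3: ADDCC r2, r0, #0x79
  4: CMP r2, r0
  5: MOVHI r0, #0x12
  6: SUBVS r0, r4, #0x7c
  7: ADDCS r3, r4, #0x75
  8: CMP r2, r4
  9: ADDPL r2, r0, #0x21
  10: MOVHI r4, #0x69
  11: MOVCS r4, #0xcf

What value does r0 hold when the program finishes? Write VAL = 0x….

[0] flags=1010 → (cmp)
[1] flags=1010 NE?T → r1=0xf5
[2] flags=1010 VS?F → skip
[3] flags=1010 CC?F → skip
[4] flags=0010 → (cmp)
[5] flags=0010 HI?T → r0=0x12
[6] flags=0010 VS?F → skip
[7] flags=0010 CS?T → r3=0x11
[8] flags=0010 → (cmp)
[9] flags=0010 PL?T → r2=0x33
[10] flags=0010 HI?T → r4=0x69
[11] flags=0010 CS?T → r4=0xcf

VAL = 0x12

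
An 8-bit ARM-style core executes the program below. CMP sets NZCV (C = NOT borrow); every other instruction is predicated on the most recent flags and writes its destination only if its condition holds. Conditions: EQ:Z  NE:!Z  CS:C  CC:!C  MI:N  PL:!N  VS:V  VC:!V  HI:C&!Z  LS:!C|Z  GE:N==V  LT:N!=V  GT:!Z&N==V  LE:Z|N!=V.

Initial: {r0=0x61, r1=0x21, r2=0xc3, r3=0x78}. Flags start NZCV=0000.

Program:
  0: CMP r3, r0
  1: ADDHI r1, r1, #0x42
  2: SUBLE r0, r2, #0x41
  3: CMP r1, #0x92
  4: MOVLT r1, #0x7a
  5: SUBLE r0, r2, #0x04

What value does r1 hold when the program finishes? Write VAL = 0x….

0: ✓ CMP  NZCV=0010
1: ✓ ADDHI  r1←0x63
2: · SUBLE
3: ✓ CMP  NZCV=1001
4: · MOVLT
5: · SUBLE

VAL = 0x63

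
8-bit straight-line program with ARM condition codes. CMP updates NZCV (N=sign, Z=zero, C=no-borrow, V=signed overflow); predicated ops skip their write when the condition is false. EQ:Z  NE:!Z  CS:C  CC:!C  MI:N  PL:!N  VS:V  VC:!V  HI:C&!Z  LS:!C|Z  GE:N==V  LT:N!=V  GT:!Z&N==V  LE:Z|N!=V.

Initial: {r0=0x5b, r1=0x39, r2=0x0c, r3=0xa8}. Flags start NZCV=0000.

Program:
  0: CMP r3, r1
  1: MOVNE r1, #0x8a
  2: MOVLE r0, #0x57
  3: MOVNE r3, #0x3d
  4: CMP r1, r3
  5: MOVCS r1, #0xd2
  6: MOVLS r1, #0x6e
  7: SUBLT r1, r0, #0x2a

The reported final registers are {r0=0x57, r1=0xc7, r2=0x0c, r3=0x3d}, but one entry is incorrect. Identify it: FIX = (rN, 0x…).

FIX = (r1, 0x2d)

0: ✓ CMP  NZCV=0011
1: ✓ MOVNE  r1←0x8a
2: ✓ MOVLE  r0←0x57
3: ✓ MOVNE  r3←0x3d
4: ✓ CMP  NZCV=0011
5: ✓ MOVCS  r1←0xd2
6: · MOVLS
7: ✓ SUBLT  r1←0x2d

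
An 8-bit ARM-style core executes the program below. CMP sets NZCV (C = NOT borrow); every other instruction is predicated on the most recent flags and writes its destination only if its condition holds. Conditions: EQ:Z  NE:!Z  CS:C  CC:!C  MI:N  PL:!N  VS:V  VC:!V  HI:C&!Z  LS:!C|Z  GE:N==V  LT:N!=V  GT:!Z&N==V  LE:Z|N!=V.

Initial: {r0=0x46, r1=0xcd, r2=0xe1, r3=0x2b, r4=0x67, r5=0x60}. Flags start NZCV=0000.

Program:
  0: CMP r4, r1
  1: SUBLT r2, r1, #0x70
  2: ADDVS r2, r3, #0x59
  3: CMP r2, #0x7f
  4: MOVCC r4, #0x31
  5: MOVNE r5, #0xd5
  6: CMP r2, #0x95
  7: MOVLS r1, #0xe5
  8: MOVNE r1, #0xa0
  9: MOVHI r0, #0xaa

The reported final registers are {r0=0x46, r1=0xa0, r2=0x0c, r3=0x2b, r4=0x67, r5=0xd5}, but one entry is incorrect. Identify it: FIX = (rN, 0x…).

0: ✓ CMP  NZCV=1001
1: · SUBLT
2: ✓ ADDVS  r2←0x84
3: ✓ CMP  NZCV=0011
4: · MOVCC
5: ✓ MOVNE  r5←0xd5
6: ✓ CMP  NZCV=1000
7: ✓ MOVLS  r1←0xe5
8: ✓ MOVNE  r1←0xa0
9: · MOVHI

FIX = (r2, 0x84)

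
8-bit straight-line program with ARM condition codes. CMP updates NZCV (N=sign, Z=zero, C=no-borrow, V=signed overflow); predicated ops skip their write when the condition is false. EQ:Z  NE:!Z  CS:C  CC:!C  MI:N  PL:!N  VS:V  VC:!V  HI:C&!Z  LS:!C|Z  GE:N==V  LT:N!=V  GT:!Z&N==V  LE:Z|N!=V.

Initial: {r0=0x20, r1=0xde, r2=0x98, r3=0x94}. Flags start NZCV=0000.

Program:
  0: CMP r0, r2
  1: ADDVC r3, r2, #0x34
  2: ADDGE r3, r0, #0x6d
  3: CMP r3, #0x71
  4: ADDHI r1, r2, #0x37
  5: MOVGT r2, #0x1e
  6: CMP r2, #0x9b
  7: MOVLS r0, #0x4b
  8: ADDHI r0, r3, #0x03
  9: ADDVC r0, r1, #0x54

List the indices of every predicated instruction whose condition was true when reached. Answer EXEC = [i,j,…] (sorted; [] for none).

EXEC = [2,4,7,9]

0: ✓ CMP  NZCV=1001
1: · ADDVC
2: ✓ ADDGE  r3←0x8d
3: ✓ CMP  NZCV=0011
4: ✓ ADDHI  r1←0xcf
5: · MOVGT
6: ✓ CMP  NZCV=1000
7: ✓ MOVLS  r0←0x4b
8: · ADDHI
9: ✓ ADDVC  r0←0x23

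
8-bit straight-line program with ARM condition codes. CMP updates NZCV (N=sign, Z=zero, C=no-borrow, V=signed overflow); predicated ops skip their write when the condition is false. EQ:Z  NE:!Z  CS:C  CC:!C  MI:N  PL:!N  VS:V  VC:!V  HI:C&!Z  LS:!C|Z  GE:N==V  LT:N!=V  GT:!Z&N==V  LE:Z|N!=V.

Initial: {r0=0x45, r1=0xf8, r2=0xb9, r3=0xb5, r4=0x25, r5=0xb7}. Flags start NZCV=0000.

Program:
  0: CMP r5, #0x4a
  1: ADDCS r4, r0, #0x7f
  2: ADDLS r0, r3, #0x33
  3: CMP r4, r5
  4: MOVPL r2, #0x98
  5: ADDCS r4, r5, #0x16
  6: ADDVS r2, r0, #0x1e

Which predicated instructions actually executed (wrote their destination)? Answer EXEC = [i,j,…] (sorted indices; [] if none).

[0] flags=0011 → (cmp)
[1] flags=0011 CS?T → r4=0xc4
[2] flags=0011 LS?F → skip
[3] flags=0010 → (cmp)
[4] flags=0010 PL?T → r2=0x98
[5] flags=0010 CS?T → r4=0xcd
[6] flags=0010 VS?F → skip

EXEC = [1,4,5]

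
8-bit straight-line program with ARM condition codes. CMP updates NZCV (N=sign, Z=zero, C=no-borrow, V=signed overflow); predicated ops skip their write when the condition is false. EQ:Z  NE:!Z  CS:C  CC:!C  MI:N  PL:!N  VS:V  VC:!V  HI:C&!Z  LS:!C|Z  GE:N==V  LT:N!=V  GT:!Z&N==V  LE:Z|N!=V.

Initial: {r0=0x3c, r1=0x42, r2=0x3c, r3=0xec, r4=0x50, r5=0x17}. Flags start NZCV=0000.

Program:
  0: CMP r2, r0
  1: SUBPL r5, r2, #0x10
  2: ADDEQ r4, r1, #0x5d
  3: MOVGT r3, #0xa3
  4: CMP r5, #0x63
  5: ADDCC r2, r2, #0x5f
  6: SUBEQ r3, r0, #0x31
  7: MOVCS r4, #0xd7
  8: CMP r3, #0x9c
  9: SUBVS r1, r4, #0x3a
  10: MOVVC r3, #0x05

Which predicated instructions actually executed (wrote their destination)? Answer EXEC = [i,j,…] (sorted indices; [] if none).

[0] flags=0110 → (cmp)
[1] flags=0110 PL?T → r5=0x2c
[2] flags=0110 EQ?T → r4=0x9f
[3] flags=0110 GT?F → skip
[4] flags=1000 → (cmp)
[5] flags=1000 CC?T → r2=0x9b
[6] flags=1000 EQ?F → skip
[7] flags=1000 CS?F → skip
[8] flags=0010 → (cmp)
[9] flags=0010 VS?F → skip
[10] flags=0010 VC?T → r3=0x05

EXEC = [1,2,5,10]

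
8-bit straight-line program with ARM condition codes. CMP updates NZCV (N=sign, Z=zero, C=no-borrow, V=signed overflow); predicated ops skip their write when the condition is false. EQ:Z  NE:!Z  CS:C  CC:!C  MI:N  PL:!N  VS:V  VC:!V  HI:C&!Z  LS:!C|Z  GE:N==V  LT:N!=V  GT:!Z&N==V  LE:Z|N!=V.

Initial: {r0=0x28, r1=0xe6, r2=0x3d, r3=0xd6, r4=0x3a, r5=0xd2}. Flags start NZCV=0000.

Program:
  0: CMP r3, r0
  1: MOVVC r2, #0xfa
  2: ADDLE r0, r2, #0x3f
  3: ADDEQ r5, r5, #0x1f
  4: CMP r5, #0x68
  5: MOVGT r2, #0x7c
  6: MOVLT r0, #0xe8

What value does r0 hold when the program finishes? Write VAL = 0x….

VAL = 0xe8

0: ✓ CMP  NZCV=1010
1: ✓ MOVVC  r2←0xfa
2: ✓ ADDLE  r0←0x39
3: · ADDEQ
4: ✓ CMP  NZCV=0011
5: · MOVGT
6: ✓ MOVLT  r0←0xe8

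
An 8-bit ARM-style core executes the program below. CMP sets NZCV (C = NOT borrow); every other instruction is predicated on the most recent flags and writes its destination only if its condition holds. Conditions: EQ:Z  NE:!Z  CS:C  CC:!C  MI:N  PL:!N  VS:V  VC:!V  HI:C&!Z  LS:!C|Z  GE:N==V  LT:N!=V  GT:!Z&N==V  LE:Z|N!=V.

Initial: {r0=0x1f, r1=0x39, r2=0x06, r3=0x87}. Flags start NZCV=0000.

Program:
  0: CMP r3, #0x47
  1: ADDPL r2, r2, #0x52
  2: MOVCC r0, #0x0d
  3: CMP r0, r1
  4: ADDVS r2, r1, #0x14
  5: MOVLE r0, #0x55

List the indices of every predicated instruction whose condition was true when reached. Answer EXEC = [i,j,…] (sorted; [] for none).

EXEC = [1,5]

[0] flags=0011 → (cmp)
[1] flags=0011 PL?T → r2=0x58
[2] flags=0011 CC?F → skip
[3] flags=1000 → (cmp)
[4] flags=1000 VS?F → skip
[5] flags=1000 LE?T → r0=0x55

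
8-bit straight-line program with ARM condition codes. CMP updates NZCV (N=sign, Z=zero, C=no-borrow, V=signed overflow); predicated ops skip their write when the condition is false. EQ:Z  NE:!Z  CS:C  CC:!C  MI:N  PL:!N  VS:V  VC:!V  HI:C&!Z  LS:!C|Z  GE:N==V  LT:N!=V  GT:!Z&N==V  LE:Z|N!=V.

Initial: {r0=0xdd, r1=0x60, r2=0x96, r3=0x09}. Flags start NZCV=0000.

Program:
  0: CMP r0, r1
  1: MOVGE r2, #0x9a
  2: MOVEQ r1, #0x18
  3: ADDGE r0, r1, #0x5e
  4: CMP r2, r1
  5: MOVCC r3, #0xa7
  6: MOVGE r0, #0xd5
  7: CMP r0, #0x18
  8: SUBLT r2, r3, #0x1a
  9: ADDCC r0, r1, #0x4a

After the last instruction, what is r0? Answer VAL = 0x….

0: ✓ CMP  NZCV=0011
1: · MOVGE
2: · MOVEQ
3: · ADDGE
4: ✓ CMP  NZCV=0011
5: · MOVCC
6: · MOVGE
7: ✓ CMP  NZCV=1010
8: ✓ SUBLT  r2←0xef
9: · ADDCC

VAL = 0xdd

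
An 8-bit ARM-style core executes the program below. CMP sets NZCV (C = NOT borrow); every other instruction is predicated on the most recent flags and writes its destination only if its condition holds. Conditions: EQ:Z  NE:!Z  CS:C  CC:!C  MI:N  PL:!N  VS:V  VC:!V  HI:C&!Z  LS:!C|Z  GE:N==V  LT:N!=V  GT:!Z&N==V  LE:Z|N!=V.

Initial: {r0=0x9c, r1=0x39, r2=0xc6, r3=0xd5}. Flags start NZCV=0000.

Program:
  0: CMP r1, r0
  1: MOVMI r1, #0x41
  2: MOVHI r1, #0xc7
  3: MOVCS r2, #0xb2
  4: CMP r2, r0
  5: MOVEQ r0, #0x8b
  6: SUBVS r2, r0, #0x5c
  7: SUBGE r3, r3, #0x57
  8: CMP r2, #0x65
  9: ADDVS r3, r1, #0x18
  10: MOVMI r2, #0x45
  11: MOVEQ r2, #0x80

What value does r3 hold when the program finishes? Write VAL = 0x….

0: ✓ CMP  NZCV=1001
1: ✓ MOVMI  r1←0x41
2: · MOVHI
3: · MOVCS
4: ✓ CMP  NZCV=0010
5: · MOVEQ
6: · SUBVS
7: ✓ SUBGE  r3←0x7e
8: ✓ CMP  NZCV=0011
9: ✓ ADDVS  r3←0x59
10: · MOVMI
11: · MOVEQ

VAL = 0x59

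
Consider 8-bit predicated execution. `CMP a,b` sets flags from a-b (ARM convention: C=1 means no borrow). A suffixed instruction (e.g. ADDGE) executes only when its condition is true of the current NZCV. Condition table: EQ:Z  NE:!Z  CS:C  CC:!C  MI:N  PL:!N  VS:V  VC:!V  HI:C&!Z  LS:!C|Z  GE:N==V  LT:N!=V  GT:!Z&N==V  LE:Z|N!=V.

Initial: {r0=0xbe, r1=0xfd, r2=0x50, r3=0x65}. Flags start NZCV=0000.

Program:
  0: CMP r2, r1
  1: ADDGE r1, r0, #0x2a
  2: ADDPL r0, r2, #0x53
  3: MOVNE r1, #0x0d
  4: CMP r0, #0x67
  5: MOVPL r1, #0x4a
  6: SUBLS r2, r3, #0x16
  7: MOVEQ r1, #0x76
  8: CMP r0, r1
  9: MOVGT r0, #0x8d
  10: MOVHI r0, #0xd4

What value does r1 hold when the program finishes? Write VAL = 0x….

VAL = 0x4a

0: ✓ CMP  NZCV=0000
1: ✓ ADDGE  r1←0xe8
2: ✓ ADDPL  r0←0xa3
3: ✓ MOVNE  r1←0x0d
4: ✓ CMP  NZCV=0011
5: ✓ MOVPL  r1←0x4a
6: · SUBLS
7: · MOVEQ
8: ✓ CMP  NZCV=0011
9: · MOVGT
10: ✓ MOVHI  r0←0xd4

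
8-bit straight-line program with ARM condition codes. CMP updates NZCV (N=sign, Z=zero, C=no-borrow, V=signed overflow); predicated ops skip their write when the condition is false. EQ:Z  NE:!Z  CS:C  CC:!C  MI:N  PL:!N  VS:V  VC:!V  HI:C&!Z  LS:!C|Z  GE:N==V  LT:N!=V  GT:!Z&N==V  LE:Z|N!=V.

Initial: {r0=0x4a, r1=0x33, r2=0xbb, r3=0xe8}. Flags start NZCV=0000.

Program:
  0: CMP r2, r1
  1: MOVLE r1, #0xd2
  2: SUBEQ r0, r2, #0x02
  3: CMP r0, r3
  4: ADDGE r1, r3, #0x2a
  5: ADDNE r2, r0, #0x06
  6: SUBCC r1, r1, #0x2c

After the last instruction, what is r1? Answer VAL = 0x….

VAL = 0xe6

[0] flags=1010 → (cmp)
[1] flags=1010 LE?T → r1=0xd2
[2] flags=1010 EQ?F → skip
[3] flags=0000 → (cmp)
[4] flags=0000 GE?T → r1=0x12
[5] flags=0000 NE?T → r2=0x50
[6] flags=0000 CC?T → r1=0xe6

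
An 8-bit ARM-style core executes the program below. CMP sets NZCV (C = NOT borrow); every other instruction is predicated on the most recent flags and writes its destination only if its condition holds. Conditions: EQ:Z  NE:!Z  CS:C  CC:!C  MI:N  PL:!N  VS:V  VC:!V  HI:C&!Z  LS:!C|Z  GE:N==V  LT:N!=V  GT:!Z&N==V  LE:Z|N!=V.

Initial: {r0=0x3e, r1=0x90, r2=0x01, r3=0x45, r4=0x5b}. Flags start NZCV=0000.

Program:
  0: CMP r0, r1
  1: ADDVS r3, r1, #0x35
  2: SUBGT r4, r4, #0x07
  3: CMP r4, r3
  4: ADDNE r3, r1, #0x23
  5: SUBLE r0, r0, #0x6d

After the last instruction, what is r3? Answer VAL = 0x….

VAL = 0xb3

0: ✓ CMP  NZCV=1001
1: ✓ ADDVS  r3←0xc5
2: ✓ SUBGT  r4←0x54
3: ✓ CMP  NZCV=1001
4: ✓ ADDNE  r3←0xb3
5: · SUBLE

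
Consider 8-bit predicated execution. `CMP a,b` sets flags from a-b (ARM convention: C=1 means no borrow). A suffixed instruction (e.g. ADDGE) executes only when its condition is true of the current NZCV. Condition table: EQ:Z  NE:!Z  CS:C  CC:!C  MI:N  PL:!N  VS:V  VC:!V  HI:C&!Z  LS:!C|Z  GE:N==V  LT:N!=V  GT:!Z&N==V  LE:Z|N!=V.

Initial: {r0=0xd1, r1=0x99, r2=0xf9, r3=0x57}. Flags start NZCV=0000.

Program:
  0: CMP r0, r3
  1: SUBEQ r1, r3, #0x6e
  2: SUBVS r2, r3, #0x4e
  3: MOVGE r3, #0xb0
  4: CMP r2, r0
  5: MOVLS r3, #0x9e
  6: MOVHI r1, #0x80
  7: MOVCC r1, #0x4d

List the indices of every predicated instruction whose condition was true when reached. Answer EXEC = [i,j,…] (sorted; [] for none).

0: ✓ CMP  NZCV=0011
1: · SUBEQ
2: ✓ SUBVS  r2←0x09
3: · MOVGE
4: ✓ CMP  NZCV=0000
5: ✓ MOVLS  r3←0x9e
6: · MOVHI
7: ✓ MOVCC  r1←0x4d

EXEC = [2,5,7]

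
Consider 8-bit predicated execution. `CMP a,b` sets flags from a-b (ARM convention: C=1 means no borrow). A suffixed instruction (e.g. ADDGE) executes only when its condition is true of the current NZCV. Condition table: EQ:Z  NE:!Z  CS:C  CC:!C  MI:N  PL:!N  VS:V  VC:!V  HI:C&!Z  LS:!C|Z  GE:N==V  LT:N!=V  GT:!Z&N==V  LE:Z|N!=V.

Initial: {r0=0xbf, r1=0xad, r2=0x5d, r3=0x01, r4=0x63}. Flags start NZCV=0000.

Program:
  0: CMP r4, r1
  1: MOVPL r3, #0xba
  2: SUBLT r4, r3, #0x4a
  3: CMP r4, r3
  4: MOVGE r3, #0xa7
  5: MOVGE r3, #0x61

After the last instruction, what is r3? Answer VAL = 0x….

VAL = 0x61

0: ✓ CMP  NZCV=1001
1: · MOVPL
2: · SUBLT
3: ✓ CMP  NZCV=0010
4: ✓ MOVGE  r3←0xa7
5: ✓ MOVGE  r3←0x61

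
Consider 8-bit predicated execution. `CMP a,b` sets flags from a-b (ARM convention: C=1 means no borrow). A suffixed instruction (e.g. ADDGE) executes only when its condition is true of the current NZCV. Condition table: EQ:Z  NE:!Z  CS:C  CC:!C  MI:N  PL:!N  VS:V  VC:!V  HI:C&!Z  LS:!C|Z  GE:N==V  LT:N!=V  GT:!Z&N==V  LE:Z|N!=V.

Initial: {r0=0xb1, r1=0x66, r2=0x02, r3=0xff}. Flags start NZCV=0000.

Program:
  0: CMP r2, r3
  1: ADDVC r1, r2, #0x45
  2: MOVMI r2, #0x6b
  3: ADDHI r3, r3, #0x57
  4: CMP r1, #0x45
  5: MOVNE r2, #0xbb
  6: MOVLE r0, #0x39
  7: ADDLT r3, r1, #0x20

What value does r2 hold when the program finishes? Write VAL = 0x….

0: ✓ CMP  NZCV=0000
1: ✓ ADDVC  r1←0x47
2: · MOVMI
3: · ADDHI
4: ✓ CMP  NZCV=0010
5: ✓ MOVNE  r2←0xbb
6: · MOVLE
7: · ADDLT

VAL = 0xbb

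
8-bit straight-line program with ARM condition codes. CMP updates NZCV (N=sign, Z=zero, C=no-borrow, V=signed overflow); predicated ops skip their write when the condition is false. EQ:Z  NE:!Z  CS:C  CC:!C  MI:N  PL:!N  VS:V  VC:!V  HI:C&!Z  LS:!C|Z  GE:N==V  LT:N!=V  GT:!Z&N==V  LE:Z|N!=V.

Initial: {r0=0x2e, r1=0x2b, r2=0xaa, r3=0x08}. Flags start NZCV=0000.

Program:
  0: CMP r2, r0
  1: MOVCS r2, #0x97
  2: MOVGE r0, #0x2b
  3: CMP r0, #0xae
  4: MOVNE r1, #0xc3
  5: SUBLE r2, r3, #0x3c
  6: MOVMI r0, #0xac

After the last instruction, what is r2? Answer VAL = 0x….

VAL = 0x97

[0] flags=0011 → (cmp)
[1] flags=0011 CS?T → r2=0x97
[2] flags=0011 GE?F → skip
[3] flags=1001 → (cmp)
[4] flags=1001 NE?T → r1=0xc3
[5] flags=1001 LE?F → skip
[6] flags=1001 MI?T → r0=0xac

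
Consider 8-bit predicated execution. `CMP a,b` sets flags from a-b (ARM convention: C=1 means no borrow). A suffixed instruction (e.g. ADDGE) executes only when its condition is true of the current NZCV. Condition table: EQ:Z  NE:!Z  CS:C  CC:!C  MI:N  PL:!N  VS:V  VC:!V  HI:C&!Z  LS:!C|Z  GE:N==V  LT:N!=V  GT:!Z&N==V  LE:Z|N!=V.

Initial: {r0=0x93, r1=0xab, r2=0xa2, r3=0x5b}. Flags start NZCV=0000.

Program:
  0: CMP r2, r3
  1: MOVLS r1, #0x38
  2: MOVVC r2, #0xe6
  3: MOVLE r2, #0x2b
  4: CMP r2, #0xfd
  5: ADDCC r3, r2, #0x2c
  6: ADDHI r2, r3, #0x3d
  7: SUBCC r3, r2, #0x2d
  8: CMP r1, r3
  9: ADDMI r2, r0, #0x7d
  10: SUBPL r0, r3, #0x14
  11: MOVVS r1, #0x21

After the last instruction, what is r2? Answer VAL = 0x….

VAL = 0x10

[0] flags=0011 → (cmp)
[1] flags=0011 LS?F → skip
[2] flags=0011 VC?F → skip
[3] flags=0011 LE?T → r2=0x2b
[4] flags=0000 → (cmp)
[5] flags=0000 CC?T → r3=0x57
[6] flags=0000 HI?F → skip
[7] flags=0000 CC?T → r3=0xfe
[8] flags=1000 → (cmp)
[9] flags=1000 MI?T → r2=0x10
[10] flags=1000 PL?F → skip
[11] flags=1000 VS?F → skip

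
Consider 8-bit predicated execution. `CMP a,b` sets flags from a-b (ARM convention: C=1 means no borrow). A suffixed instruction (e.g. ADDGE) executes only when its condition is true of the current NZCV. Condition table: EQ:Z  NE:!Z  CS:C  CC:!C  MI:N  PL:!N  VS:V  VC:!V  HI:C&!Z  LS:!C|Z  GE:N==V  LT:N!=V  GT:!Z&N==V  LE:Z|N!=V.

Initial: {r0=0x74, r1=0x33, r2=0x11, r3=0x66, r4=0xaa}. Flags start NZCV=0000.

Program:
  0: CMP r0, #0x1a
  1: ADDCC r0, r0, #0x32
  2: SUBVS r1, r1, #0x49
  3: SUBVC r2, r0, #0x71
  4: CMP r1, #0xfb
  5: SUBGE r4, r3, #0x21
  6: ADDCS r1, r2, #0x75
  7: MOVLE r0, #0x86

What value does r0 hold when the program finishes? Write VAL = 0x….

0: ✓ CMP  NZCV=0010
1: · ADDCC
2: · SUBVS
3: ✓ SUBVC  r2←0x03
4: ✓ CMP  NZCV=0000
5: ✓ SUBGE  r4←0x45
6: · ADDCS
7: · MOVLE

VAL = 0x74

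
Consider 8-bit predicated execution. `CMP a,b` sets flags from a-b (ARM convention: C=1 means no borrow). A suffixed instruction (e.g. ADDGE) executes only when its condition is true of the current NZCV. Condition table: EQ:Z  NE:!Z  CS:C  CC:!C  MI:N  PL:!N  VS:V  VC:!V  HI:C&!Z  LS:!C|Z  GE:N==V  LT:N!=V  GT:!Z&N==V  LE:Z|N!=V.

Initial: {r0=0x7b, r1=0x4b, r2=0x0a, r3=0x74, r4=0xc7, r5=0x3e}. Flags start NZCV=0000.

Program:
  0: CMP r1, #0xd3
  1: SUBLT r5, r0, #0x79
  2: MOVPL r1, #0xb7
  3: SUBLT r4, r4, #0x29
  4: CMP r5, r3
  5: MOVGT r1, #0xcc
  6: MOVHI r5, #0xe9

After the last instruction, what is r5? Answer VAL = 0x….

VAL = 0x3e

0: ✓ CMP  NZCV=0000
1: · SUBLT
2: ✓ MOVPL  r1←0xb7
3: · SUBLT
4: ✓ CMP  NZCV=1000
5: · MOVGT
6: · MOVHI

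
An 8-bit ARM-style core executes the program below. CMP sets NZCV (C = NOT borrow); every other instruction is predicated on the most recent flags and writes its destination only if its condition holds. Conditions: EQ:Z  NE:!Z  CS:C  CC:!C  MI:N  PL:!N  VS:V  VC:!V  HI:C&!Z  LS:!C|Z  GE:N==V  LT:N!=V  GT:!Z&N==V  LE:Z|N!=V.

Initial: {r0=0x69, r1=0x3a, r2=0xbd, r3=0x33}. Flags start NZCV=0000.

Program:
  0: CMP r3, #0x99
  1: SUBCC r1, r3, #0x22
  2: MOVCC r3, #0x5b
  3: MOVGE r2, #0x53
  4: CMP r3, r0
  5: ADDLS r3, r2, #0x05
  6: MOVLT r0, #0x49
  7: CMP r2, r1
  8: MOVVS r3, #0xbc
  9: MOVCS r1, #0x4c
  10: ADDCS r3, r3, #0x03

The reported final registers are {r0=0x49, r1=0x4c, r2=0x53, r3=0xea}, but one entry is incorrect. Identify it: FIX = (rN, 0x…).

FIX = (r3, 0x5b)

0: ✓ CMP  NZCV=1001
1: ✓ SUBCC  r1←0x11
2: ✓ MOVCC  r3←0x5b
3: ✓ MOVGE  r2←0x53
4: ✓ CMP  NZCV=1000
5: ✓ ADDLS  r3←0x58
6: ✓ MOVLT  r0←0x49
7: ✓ CMP  NZCV=0010
8: · MOVVS
9: ✓ MOVCS  r1←0x4c
10: ✓ ADDCS  r3←0x5b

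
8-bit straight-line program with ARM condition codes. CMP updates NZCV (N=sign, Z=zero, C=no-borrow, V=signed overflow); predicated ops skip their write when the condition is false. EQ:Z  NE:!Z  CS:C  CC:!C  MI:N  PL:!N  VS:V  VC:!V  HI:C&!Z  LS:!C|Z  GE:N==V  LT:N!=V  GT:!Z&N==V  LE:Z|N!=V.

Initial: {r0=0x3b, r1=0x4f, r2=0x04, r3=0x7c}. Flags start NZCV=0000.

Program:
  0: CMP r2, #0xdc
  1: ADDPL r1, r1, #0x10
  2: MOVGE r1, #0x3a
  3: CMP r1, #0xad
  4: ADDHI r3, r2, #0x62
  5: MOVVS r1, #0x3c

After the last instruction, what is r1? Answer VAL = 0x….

[0] flags=0000 → (cmp)
[1] flags=0000 PL?T → r1=0x5f
[2] flags=0000 GE?T → r1=0x3a
[3] flags=1001 → (cmp)
[4] flags=1001 HI?F → skip
[5] flags=1001 VS?T → r1=0x3c

VAL = 0x3c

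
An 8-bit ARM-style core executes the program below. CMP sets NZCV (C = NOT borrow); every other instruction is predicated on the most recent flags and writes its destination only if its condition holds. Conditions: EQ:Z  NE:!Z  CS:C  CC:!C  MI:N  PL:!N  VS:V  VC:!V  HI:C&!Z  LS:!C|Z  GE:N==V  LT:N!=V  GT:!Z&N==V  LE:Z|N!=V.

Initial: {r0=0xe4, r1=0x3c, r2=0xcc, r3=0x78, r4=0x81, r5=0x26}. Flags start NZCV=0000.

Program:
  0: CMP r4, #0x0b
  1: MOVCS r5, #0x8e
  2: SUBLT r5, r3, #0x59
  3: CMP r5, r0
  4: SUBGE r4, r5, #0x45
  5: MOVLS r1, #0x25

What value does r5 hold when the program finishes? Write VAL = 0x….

[0] flags=0011 → (cmp)
[1] flags=0011 CS?T → r5=0x8e
[2] flags=0011 LT?T → r5=0x1f
[3] flags=0000 → (cmp)
[4] flags=0000 GE?T → r4=0xda
[5] flags=0000 LS?T → r1=0x25

VAL = 0x1f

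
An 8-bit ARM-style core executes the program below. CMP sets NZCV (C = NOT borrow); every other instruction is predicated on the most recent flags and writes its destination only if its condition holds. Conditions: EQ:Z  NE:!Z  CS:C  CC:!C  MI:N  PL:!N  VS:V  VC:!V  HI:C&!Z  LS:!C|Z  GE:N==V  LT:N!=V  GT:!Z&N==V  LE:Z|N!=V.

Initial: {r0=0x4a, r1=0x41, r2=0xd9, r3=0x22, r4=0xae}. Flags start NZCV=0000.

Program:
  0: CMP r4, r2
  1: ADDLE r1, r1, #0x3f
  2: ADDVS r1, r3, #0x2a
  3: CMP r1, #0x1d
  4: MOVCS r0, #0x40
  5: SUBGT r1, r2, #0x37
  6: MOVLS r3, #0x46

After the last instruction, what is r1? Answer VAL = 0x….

0: ✓ CMP  NZCV=1000
1: ✓ ADDLE  r1←0x80
2: · ADDVS
3: ✓ CMP  NZCV=0011
4: ✓ MOVCS  r0←0x40
5: · SUBGT
6: · MOVLS

VAL = 0x80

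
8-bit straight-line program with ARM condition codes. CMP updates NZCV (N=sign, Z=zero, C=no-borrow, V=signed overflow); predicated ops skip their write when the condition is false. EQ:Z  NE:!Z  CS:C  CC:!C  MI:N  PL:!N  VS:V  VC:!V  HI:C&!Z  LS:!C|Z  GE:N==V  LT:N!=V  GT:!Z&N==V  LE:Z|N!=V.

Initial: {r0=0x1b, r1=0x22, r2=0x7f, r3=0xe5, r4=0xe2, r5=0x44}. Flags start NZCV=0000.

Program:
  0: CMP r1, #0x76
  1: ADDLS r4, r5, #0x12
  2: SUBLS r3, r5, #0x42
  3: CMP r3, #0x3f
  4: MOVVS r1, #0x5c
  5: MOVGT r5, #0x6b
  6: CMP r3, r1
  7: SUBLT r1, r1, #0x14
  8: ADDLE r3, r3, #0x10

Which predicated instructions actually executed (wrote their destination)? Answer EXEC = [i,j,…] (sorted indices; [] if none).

EXEC = [1,2,7,8]

[0] flags=1000 → (cmp)
[1] flags=1000 LS?T → r4=0x56
[2] flags=1000 LS?T → r3=0x02
[3] flags=1000 → (cmp)
[4] flags=1000 VS?F → skip
[5] flags=1000 GT?F → skip
[6] flags=1000 → (cmp)
[7] flags=1000 LT?T → r1=0x0e
[8] flags=1000 LE?T → r3=0x12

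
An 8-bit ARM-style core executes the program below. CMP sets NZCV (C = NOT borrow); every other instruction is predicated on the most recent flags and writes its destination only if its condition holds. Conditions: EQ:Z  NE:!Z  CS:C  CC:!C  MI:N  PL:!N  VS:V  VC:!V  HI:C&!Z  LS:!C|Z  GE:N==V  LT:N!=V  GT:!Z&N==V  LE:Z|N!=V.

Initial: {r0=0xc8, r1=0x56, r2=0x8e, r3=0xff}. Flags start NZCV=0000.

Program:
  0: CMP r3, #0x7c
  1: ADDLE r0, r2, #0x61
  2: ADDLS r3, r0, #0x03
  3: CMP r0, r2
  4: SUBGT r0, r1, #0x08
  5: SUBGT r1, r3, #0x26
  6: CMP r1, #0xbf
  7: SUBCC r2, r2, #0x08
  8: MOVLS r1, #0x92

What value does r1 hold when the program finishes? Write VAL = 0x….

0: ✓ CMP  NZCV=1010
1: ✓ ADDLE  r0←0xef
2: · ADDLS
3: ✓ CMP  NZCV=0010
4: ✓ SUBGT  r0←0x4e
5: ✓ SUBGT  r1←0xd9
6: ✓ CMP  NZCV=0010
7: · SUBCC
8: · MOVLS

VAL = 0xd9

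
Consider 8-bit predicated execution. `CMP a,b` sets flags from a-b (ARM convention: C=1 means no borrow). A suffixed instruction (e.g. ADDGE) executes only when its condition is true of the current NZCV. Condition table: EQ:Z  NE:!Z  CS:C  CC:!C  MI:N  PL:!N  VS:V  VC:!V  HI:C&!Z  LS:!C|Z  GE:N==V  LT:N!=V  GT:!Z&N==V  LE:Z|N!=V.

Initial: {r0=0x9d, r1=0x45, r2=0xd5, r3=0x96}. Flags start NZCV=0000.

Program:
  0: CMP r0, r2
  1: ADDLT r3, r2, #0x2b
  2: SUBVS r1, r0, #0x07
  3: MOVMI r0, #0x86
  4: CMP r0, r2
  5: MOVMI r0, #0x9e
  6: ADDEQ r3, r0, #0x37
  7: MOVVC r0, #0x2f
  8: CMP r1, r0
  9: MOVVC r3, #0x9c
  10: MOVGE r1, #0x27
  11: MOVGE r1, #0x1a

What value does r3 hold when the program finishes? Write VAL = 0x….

[0] flags=1000 → (cmp)
[1] flags=1000 LT?T → r3=0x00
[2] flags=1000 VS?F → skip
[3] flags=1000 MI?T → r0=0x86
[4] flags=1000 → (cmp)
[5] flags=1000 MI?T → r0=0x9e
[6] flags=1000 EQ?F → skip
[7] flags=1000 VC?T → r0=0x2f
[8] flags=0010 → (cmp)
[9] flags=0010 VC?T → r3=0x9c
[10] flags=0010 GE?T → r1=0x27
[11] flags=0010 GE?T → r1=0x1a

VAL = 0x9c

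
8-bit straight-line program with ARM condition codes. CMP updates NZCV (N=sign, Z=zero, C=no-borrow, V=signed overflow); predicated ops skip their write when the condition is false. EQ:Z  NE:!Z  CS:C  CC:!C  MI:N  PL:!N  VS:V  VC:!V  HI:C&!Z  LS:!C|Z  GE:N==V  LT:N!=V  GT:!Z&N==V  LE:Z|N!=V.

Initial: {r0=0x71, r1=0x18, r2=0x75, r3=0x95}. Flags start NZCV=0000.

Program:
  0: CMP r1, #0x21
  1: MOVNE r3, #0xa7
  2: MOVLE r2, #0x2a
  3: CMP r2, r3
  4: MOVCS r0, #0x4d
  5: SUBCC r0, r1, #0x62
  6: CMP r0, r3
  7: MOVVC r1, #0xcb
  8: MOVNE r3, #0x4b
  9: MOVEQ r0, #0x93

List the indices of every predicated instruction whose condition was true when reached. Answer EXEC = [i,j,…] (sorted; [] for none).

EXEC = [1,2,5,7,8]

[0] flags=1000 → (cmp)
[1] flags=1000 NE?T → r3=0xa7
[2] flags=1000 LE?T → r2=0x2a
[3] flags=1001 → (cmp)
[4] flags=1001 CS?F → skip
[5] flags=1001 CC?T → r0=0xb6
[6] flags=0010 → (cmp)
[7] flags=0010 VC?T → r1=0xcb
[8] flags=0010 NE?T → r3=0x4b
[9] flags=0010 EQ?F → skip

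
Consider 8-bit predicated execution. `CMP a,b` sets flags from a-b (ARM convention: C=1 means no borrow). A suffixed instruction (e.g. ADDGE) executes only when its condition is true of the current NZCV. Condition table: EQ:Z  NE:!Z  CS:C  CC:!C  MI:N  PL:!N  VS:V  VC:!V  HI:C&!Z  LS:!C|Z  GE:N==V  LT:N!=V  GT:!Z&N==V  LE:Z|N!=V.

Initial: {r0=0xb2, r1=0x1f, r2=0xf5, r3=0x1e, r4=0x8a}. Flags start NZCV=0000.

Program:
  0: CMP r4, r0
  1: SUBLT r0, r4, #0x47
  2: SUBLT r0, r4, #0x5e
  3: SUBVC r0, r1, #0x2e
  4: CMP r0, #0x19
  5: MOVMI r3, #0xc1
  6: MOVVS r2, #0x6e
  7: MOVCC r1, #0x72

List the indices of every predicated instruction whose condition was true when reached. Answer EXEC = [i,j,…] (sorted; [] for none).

EXEC = [1,2,3,5]

0: ✓ CMP  NZCV=1000
1: ✓ SUBLT  r0←0x43
2: ✓ SUBLT  r0←0x2c
3: ✓ SUBVC  r0←0xf1
4: ✓ CMP  NZCV=1010
5: ✓ MOVMI  r3←0xc1
6: · MOVVS
7: · MOVCC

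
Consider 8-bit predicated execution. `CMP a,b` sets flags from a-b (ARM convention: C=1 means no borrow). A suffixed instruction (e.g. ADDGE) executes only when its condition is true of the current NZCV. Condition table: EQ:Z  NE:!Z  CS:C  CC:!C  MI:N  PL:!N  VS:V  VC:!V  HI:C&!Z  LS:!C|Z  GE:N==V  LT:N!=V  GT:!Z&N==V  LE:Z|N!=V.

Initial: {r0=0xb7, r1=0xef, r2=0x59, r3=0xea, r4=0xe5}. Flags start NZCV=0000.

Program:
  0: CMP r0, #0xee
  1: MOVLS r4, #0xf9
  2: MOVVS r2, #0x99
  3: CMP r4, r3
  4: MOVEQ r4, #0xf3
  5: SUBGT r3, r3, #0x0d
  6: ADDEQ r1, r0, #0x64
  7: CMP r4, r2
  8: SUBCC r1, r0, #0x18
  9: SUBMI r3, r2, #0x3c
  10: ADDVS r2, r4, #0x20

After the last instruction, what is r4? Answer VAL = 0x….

[0] flags=1000 → (cmp)
[1] flags=1000 LS?T → r4=0xf9
[2] flags=1000 VS?F → skip
[3] flags=0010 → (cmp)
[4] flags=0010 EQ?F → skip
[5] flags=0010 GT?T → r3=0xdd
[6] flags=0010 EQ?F → skip
[7] flags=1010 → (cmp)
[8] flags=1010 CC?F → skip
[9] flags=1010 MI?T → r3=0x1d
[10] flags=1010 VS?F → skip

VAL = 0xf9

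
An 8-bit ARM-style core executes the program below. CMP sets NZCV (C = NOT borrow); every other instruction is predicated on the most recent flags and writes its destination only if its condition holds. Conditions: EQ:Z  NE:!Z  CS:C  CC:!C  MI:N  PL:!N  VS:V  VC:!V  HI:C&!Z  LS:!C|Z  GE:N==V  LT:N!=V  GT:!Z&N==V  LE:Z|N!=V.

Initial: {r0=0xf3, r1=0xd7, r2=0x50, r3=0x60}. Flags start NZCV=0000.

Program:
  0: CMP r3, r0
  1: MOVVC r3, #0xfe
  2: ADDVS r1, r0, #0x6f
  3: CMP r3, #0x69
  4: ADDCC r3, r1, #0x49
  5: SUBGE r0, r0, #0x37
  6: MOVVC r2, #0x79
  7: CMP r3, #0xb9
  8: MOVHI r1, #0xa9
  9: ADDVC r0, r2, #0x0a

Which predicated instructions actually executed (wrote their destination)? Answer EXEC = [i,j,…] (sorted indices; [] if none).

0: ✓ CMP  NZCV=0000
1: ✓ MOVVC  r3←0xfe
2: · ADDVS
3: ✓ CMP  NZCV=1010
4: · ADDCC
5: · SUBGE
6: ✓ MOVVC  r2←0x79
7: ✓ CMP  NZCV=0010
8: ✓ MOVHI  r1←0xa9
9: ✓ ADDVC  r0←0x83

EXEC = [1,6,8,9]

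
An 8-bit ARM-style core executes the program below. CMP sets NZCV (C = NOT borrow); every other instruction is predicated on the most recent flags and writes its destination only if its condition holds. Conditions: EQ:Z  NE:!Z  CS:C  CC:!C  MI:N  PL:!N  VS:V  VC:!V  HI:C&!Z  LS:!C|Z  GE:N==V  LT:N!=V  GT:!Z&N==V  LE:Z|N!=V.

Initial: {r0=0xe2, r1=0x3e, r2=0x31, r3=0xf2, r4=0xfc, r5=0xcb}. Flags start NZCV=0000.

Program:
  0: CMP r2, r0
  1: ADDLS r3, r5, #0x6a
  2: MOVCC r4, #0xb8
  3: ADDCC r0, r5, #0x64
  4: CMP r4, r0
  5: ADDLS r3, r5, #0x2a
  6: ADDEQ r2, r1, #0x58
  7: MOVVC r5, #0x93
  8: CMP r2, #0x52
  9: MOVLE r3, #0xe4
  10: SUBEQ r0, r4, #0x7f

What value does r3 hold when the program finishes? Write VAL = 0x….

0: ✓ CMP  NZCV=0000
1: ✓ ADDLS  r3←0x35
2: ✓ MOVCC  r4←0xb8
3: ✓ ADDCC  r0←0x2f
4: ✓ CMP  NZCV=1010
5: · ADDLS
6: · ADDEQ
7: ✓ MOVVC  r5←0x93
8: ✓ CMP  NZCV=1000
9: ✓ MOVLE  r3←0xe4
10: · SUBEQ

VAL = 0xe4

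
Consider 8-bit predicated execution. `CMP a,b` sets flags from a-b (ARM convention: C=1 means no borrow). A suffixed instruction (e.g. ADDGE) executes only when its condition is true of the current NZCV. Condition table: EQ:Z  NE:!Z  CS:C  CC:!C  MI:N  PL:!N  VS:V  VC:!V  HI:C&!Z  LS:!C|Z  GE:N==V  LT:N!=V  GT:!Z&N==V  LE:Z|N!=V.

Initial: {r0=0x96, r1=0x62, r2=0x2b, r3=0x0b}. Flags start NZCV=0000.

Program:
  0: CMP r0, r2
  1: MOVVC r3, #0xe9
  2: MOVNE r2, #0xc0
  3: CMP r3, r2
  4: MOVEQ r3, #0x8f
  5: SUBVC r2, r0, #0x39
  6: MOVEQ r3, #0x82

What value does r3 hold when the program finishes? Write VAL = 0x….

VAL = 0x0b

0: ✓ CMP  NZCV=0011
1: · MOVVC
2: ✓ MOVNE  r2←0xc0
3: ✓ CMP  NZCV=0000
4: · MOVEQ
5: ✓ SUBVC  r2←0x5d
6: · MOVEQ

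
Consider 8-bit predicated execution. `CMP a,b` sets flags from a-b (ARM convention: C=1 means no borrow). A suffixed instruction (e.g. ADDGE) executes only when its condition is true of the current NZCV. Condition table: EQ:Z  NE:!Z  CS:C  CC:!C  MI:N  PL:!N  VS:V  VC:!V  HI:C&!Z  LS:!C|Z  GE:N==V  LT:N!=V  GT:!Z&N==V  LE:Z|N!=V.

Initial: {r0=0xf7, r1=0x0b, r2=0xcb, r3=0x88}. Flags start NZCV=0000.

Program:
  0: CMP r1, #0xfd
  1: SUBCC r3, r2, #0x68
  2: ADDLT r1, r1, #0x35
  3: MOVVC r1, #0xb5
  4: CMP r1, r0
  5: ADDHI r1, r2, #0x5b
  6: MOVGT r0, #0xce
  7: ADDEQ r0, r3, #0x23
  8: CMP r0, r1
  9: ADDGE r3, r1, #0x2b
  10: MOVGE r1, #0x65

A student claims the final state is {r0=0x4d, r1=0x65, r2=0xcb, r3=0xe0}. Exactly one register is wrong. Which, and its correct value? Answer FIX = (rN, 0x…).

0: ✓ CMP  NZCV=0000
1: ✓ SUBCC  r3←0x63
2: · ADDLT
3: ✓ MOVVC  r1←0xb5
4: ✓ CMP  NZCV=1000
5: · ADDHI
6: · MOVGT
7: · ADDEQ
8: ✓ CMP  NZCV=0010
9: ✓ ADDGE  r3←0xe0
10: ✓ MOVGE  r1←0x65

FIX = (r0, 0xf7)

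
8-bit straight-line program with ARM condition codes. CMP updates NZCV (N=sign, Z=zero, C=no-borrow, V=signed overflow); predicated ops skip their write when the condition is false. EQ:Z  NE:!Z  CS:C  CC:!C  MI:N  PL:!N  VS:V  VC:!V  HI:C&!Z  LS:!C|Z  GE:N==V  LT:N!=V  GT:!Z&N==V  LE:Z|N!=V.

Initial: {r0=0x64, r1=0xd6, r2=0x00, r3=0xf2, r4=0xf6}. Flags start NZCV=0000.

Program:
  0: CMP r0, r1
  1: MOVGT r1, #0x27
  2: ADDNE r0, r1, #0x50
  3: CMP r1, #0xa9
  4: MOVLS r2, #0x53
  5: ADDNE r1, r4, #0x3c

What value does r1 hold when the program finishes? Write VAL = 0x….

0: ✓ CMP  NZCV=1001
1: ✓ MOVGT  r1←0x27
2: ✓ ADDNE  r0←0x77
3: ✓ CMP  NZCV=0000
4: ✓ MOVLS  r2←0x53
5: ✓ ADDNE  r1←0x32

VAL = 0x32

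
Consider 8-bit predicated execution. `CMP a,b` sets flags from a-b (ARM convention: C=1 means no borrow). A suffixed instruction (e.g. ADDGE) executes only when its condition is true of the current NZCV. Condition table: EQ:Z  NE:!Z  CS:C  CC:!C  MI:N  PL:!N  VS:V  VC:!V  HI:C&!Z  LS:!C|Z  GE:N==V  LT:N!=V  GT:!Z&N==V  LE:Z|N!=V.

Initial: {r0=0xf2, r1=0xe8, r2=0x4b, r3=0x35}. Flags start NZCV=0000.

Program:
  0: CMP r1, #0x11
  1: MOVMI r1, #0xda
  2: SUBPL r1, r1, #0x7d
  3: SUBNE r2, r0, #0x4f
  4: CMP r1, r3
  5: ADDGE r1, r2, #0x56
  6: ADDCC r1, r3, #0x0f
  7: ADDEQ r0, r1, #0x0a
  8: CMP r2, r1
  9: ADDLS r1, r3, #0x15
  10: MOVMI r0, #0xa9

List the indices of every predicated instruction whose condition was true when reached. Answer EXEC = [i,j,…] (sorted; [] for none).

[0] flags=1010 → (cmp)
[1] flags=1010 MI?T → r1=0xda
[2] flags=1010 PL?F → skip
[3] flags=1010 NE?T → r2=0xa3
[4] flags=1010 → (cmp)
[5] flags=1010 GE?F → skip
[6] flags=1010 CC?F → skip
[7] flags=1010 EQ?F → skip
[8] flags=1000 → (cmp)
[9] flags=1000 LS?T → r1=0x4a
[10] flags=1000 MI?T → r0=0xa9

EXEC = [1,3,9,10]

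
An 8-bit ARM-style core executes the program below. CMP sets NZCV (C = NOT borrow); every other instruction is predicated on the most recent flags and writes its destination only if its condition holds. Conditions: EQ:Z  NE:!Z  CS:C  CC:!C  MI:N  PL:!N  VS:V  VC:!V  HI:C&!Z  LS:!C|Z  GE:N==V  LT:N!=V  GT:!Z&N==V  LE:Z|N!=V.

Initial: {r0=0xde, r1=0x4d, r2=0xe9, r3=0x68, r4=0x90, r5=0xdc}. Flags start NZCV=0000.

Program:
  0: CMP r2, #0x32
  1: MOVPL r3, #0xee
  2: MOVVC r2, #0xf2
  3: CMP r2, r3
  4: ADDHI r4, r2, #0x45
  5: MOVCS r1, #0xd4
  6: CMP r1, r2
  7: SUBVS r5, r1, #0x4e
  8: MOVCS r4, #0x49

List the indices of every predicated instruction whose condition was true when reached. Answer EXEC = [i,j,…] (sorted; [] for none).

0: ✓ CMP  NZCV=1010
1: · MOVPL
2: ✓ MOVVC  r2←0xf2
3: ✓ CMP  NZCV=1010
4: ✓ ADDHI  r4←0x37
5: ✓ MOVCS  r1←0xd4
6: ✓ CMP  NZCV=1000
7: · SUBVS
8: · MOVCS

EXEC = [2,4,5]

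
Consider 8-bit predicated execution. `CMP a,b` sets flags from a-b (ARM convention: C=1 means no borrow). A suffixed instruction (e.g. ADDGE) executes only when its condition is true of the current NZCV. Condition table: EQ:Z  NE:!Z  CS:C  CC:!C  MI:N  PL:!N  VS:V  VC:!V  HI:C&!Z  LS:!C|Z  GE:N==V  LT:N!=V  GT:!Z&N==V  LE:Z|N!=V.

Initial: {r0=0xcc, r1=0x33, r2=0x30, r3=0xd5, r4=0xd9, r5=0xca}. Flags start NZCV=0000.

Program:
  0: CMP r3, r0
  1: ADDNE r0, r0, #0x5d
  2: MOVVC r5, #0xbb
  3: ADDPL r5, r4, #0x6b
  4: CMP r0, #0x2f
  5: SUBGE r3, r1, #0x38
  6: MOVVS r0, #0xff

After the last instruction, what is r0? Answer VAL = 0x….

0: ✓ CMP  NZCV=0010
1: ✓ ADDNE  r0←0x29
2: ✓ MOVVC  r5←0xbb
3: ✓ ADDPL  r5←0x44
4: ✓ CMP  NZCV=1000
5: · SUBGE
6: · MOVVS

VAL = 0x29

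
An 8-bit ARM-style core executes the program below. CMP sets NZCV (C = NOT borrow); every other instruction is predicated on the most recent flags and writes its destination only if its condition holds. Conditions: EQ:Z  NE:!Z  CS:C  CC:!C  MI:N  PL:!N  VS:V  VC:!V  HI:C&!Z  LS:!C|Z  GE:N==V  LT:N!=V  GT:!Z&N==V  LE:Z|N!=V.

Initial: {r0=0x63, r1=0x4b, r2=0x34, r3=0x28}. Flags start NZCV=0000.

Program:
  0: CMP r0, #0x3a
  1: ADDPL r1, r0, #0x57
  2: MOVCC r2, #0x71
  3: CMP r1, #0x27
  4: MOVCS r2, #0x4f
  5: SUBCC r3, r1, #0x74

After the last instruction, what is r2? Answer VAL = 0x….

[0] flags=0010 → (cmp)
[1] flags=0010 PL?T → r1=0xba
[2] flags=0010 CC?F → skip
[3] flags=1010 → (cmp)
[4] flags=1010 CS?T → r2=0x4f
[5] flags=1010 CC?F → skip

VAL = 0x4f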